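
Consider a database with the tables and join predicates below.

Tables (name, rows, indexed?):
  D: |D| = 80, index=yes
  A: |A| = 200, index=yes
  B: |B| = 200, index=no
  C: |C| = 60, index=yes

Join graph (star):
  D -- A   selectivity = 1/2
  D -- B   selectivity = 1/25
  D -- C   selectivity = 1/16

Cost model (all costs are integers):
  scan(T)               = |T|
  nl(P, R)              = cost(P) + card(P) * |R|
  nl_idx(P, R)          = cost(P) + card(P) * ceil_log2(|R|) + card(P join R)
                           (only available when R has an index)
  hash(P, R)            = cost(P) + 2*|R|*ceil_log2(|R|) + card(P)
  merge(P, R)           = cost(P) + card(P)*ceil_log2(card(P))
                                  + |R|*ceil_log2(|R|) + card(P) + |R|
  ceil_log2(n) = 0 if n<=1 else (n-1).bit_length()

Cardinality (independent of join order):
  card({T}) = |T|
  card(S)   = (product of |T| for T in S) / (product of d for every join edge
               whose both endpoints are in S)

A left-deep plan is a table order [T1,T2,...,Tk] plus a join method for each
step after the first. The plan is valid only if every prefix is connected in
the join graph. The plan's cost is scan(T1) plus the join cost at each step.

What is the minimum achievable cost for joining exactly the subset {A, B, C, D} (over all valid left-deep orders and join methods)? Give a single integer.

Selinger DP over subsets of {A,B,C,D}:
  {D}: scan cost=80, card=80
  {A}: scan cost=200, card=200
  {B}: scan cost=200, card=200
  {C}: scan cost=60, card=60
  {AD}: card=8000; try (D,hash)→1520, (A,merge)→2520, (D,merge)→2640, (A,hash)→3360, (A,nl_idx)→8720, (D,nl_idx)→9600 …(+2); best=1520 via (D,hash)
  {BD}: card=640; try (D,hash)→1520, (D,nl_idx)→2240, (B,merge)→2520, (D,merge)→2640, (B,hash)→3360, (B,nl)→16080 …(+1); best=1520 via (D,hash)
  {CD}: card=300; try (D,nl_idx)→780, (C,nl_idx)→860, (C,hash)→880, (D,merge)→1120, (C,merge)→1140, (D,hash)→1240 …(+2); best=780 via (D,nl_idx)
  {ABD}: card=64000; try (A,hash)→5360, (A,merge)→10360, (B,hash)→12720, (A,nl_idx)→70640, (B,merge)→115320, (A,nl)→129520 …(+1); best=5360 via (A,hash)
  {ACD}: card=30000; try (A,hash)→4280, (A,merge)→5580, (C,hash)→10240, (A,nl_idx)→33180, (A,nl)→60780, (C,nl_idx)→79520 …(+2); best=4280 via (A,hash)
  {BCD}: card=2400; try (C,hash)→2880, (B,hash)→4280, (B,merge)→5580, (C,nl_idx)→7760, (C,merge)→8980, (C,nl)→39920 …(+1); best=2880 via (C,hash)
  {ABCD}: card=240000; try (A,hash)→8480, (A,merge)→35880, (B,hash)→37480, (C,hash)→70080, (A,nl_idx)→262080, (A,nl)→482880 …(+5); best=8480 via (A,hash)

8480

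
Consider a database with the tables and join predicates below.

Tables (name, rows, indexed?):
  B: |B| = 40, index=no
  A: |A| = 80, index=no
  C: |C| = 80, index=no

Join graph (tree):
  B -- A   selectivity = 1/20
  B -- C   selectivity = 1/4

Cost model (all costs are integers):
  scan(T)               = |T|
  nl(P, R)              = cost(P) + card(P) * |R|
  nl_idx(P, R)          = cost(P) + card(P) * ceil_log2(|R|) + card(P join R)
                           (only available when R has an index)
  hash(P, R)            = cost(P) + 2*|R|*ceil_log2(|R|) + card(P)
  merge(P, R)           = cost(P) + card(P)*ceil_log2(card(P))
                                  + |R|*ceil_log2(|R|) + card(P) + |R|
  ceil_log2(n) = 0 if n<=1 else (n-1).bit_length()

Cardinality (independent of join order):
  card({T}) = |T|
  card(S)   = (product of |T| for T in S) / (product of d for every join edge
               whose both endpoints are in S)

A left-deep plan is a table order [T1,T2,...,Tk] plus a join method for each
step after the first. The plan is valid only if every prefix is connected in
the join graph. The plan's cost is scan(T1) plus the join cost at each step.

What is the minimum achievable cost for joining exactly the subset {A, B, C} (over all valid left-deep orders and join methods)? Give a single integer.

1920

Selinger DP over subsets of {A,B,C}:
  {B}: scan cost=40, card=40
  {A}: scan cost=80, card=80
  {C}: scan cost=80, card=80
  {AB}: card=160; try (B,hash)→640, (A,merge)→960, (B,merge)→1000, (A,hash)→1200, (A,nl)→3240, (B,nl)→3280; best=640 via (B,hash)
  {BC}: card=800; try (B,hash)→640, (C,merge)→960, (B,merge)→1000, (C,hash)→1200, (C,nl)→3240, (B,nl)→3280; best=640 via (B,hash)
  {ABC}: card=3200; try (C,hash)→1920, (A,hash)→2560, (C,merge)→2720, (A,merge)→10080, (C,nl)→13440, (A,nl)→64640; best=1920 via (C,hash)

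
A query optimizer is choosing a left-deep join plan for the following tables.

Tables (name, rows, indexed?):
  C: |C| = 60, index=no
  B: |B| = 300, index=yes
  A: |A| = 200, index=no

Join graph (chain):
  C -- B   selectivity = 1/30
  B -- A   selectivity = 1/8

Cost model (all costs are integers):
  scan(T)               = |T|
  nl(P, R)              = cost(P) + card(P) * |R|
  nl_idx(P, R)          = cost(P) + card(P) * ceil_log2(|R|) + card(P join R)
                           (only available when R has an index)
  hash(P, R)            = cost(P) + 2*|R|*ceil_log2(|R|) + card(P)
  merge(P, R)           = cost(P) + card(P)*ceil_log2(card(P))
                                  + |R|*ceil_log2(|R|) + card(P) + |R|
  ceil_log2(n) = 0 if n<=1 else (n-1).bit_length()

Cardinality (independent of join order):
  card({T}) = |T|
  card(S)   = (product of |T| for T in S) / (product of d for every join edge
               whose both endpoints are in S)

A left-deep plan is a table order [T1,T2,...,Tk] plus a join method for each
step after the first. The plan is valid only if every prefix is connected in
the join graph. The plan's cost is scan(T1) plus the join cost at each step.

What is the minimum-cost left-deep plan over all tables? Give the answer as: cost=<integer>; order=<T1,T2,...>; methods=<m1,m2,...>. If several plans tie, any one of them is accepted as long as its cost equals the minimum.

Selinger DP (subsets sized 1..n):
  {C}: scan cost=60, card=60
  {B}: scan cost=300, card=300
  {A}: scan cost=200, card=200
  {BC}: card=600; try (B,nl_idx)→1200, (C,hash)→1320, (B,merge)→3480, (C,merge)→3720, (B,hash)→5520, (B,nl)→18060 …(+1); best=1200 via (B,nl_idx)
  {AB}: card=7500; try (A,hash)→3800, (B,merge)→5000, (A,merge)→5100, (B,hash)→5800, (B,nl_idx)→9500, (B,nl)→60200 …(+1); best=3800 via (A,hash)
  {ABC}: card=15000; try (A,hash)→5000, (A,merge)→9600, (C,hash)→12020, (C,merge)→109220, (A,nl)→121200, (C,nl)→453800; best=5000 via (A,hash)

cost=5000; order=C,B,A; methods=nl_idx,hash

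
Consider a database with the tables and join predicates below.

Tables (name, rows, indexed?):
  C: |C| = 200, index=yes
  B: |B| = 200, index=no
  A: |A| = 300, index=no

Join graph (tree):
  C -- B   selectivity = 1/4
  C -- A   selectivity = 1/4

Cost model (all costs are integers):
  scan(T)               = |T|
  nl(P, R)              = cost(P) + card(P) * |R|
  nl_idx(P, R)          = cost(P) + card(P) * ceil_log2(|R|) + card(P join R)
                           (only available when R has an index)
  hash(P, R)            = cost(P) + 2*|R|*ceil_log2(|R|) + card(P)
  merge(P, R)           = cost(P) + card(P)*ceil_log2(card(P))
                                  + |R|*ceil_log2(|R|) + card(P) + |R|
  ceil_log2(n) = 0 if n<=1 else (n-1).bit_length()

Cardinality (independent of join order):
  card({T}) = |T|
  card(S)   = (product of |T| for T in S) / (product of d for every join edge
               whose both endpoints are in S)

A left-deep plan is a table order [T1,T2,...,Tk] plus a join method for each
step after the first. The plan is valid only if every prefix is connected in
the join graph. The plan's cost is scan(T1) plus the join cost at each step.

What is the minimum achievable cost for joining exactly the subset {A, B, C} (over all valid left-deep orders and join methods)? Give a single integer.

Selinger DP over subsets of {A,B,C}:
  {C}: scan cost=200, card=200
  {B}: scan cost=200, card=200
  {A}: scan cost=300, card=300
  {BC}: card=10000; try (C,hash)→3600, (B,hash)→3600, (C,merge)→3800, (B,merge)→3800, (C,nl_idx)→11800, (C,nl)→40200 …(+1); best=3600 via (C,hash)
  {AC}: card=15000; try (C,hash)→3800, (A,merge)→5000, (C,merge)→5100, (A,hash)→5800, (C,nl_idx)→17700, (A,nl)→60200 …(+1); best=3800 via (C,hash)
  {ABC}: card=750000; try (A,hash)→19000, (B,hash)→22000, (A,merge)→156600, (B,merge)→230600, (A,nl)→3003600, (B,nl)→3003800; best=19000 via (A,hash)

19000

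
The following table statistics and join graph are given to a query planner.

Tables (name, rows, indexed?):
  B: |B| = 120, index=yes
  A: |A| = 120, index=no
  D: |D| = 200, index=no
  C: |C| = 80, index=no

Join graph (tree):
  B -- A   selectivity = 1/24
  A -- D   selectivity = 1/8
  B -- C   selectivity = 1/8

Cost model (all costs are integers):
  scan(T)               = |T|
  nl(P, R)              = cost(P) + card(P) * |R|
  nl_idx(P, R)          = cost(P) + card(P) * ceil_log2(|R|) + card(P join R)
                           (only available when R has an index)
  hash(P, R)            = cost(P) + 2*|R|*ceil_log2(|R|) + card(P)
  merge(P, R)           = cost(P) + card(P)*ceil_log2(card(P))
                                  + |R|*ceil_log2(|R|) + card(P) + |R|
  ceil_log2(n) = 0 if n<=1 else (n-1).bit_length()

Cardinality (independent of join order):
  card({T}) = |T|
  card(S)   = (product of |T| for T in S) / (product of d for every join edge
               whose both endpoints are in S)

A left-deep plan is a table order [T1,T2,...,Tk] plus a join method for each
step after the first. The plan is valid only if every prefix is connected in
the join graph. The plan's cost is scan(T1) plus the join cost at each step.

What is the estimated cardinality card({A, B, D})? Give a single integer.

15000

Tables in S: A(120), B(120), D(200)
Edges inside S: B-A(d=24), A-D(d=8)
numerator = 120 * 120 * 200 = 2880000
denominator = 24 * 8 = 192
card(S) = 2880000 / 192 = 15000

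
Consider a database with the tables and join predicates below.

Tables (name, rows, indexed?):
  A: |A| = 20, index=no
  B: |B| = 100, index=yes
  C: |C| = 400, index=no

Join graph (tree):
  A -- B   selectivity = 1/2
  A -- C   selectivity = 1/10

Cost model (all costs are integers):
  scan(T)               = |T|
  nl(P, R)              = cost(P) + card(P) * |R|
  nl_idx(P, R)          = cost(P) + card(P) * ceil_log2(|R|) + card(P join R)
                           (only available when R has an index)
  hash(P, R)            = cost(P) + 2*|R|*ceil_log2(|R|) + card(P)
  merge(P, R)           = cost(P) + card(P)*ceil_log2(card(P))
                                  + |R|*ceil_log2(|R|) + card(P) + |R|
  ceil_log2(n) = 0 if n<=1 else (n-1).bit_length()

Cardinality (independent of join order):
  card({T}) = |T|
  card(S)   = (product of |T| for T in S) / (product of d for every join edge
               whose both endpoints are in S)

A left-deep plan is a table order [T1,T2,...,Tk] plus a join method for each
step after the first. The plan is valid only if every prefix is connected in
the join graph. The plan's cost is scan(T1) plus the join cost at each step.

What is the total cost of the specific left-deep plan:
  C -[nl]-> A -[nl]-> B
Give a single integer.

step 1: scan C: cost=400, card=400
step 2: join A via nl
    card(P join A) = 400*20/(10) = 800
    cost = 400 + 400*20 = 8400
step 3: join B via nl
    card(P join B) = 800*100/(2) = 40000
    cost = 8400 + 800*100 = 88400

88400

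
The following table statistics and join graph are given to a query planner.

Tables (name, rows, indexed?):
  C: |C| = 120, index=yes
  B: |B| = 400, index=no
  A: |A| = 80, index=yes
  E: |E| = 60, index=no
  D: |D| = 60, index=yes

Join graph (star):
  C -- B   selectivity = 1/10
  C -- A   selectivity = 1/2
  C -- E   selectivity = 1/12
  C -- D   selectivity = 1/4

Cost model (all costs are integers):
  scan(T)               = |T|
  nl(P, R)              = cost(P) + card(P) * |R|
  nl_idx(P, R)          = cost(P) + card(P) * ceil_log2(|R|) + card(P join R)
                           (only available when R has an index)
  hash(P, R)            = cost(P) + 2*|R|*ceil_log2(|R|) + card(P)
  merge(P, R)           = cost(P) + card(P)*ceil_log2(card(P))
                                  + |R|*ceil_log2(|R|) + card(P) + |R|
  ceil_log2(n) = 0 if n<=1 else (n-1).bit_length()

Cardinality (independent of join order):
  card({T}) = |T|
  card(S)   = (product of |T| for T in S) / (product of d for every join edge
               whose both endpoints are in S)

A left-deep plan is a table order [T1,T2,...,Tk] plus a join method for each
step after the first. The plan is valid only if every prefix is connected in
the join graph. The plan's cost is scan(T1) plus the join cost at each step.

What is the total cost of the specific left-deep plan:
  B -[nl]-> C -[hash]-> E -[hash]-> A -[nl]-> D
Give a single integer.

57679040

step 1: scan B: cost=400, card=400
step 2: join C via nl
    card(P join C) = 400*120/(10) = 4800
    cost = 400 + 400*120 = 48400
step 3: join E via hash
    card(P join E) = 4800*60/(12) = 24000
    cost = 48400 + 2*60*6 + 4800 = 53920
step 4: join A via hash
    card(P join A) = 24000*80/(2) = 960000
    cost = 53920 + 2*80*7 + 24000 = 79040
step 5: join D via nl
    card(P join D) = 960000*60/(4) = 14400000
    cost = 79040 + 960000*60 = 57679040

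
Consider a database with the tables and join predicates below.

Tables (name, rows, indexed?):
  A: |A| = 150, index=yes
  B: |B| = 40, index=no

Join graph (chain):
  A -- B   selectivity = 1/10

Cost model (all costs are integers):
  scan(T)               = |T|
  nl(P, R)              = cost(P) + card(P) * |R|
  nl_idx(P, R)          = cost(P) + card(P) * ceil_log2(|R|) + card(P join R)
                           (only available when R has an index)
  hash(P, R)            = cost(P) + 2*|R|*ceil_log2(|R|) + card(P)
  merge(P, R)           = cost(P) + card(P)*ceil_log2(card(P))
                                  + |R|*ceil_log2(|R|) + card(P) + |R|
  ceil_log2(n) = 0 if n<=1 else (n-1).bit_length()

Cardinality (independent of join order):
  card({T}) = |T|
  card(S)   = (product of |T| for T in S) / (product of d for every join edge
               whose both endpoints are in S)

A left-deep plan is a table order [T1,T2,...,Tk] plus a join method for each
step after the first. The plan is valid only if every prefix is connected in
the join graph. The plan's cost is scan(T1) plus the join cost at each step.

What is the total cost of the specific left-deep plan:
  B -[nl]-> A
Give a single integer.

6040

step 1: scan B: cost=40, card=40
step 2: join A via nl
    card(P join A) = 40*150/(10) = 600
    cost = 40 + 40*150 = 6040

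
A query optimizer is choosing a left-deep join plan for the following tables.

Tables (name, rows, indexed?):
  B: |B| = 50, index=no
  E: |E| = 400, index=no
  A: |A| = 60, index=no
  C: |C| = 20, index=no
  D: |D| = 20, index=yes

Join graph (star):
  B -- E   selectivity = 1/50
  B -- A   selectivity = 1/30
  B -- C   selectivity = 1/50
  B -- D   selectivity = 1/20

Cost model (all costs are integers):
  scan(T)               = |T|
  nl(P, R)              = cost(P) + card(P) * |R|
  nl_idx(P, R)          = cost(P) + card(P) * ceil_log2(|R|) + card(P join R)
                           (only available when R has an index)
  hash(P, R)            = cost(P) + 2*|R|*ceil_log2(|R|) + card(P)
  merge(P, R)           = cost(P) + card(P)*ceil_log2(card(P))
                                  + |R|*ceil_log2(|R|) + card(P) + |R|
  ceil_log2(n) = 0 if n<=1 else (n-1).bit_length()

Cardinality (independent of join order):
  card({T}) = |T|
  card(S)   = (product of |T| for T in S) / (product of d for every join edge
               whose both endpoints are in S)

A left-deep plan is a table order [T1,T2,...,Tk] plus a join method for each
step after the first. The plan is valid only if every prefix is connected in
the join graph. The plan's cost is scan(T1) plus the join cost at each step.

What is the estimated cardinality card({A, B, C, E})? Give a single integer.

320

Tables in S: A(60), B(50), C(20), E(400)
Edges inside S: B-E(d=50), B-A(d=30), B-C(d=50)
numerator = 60 * 50 * 20 * 400 = 24000000
denominator = 50 * 30 * 50 = 75000
card(S) = 24000000 / 75000 = 320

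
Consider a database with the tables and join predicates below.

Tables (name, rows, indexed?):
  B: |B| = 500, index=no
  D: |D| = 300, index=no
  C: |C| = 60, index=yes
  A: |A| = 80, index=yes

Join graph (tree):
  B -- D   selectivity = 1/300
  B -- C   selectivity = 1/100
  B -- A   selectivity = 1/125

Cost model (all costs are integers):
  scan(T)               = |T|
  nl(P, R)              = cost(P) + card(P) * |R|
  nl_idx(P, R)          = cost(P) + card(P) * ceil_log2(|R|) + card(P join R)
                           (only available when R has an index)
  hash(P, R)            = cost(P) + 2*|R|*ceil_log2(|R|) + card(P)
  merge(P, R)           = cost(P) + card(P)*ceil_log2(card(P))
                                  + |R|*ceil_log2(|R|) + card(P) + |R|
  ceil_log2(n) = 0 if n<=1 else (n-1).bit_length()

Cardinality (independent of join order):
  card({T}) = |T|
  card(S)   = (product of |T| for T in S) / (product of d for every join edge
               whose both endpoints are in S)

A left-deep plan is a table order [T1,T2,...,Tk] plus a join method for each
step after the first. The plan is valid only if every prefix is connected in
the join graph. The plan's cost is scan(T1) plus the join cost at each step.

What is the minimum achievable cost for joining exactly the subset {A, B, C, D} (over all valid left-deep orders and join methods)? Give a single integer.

7868

Selinger DP over subsets of {A,B,C,D}:
  {B}: scan cost=500, card=500
  {D}: scan cost=300, card=300
  {C}: scan cost=60, card=60
  {A}: scan cost=80, card=80
  {BD}: card=500; try (D,hash)→6400, (B,merge)→8300, (D,merge)→8500, (B,hash)→9600, (B,nl)→150300, (D,nl)→150500; best=6400 via (D,hash)
  {BC}: card=300; try (C,hash)→1720, (C,nl_idx)→3800, (B,merge)→5480, (C,merge)→5920, (B,hash)→9120, (B,nl)→30060 …(+1); best=1720 via (C,hash)
  {AB}: card=320; try (A,hash)→2120, (A,nl_idx)→4320, (B,merge)→5720, (A,merge)→6140, (B,hash)→9160, (B,nl)→40080 …(+1); best=2120 via (A,hash)
  {BCD}: card=300; try (D,hash)→7420, (C,hash)→7620, (D,merge)→7720, (C,nl_idx)→9700, (C,merge)→11820, (C,nl)→36400 …(+1); best=7420 via (D,hash)
  {ABD}: card=320; try (D,hash)→7840, (A,hash)→8020, (D,merge)→8320, (A,nl_idx)→10220, (A,merge)→12040, (A,nl)→46400 …(+1); best=7840 via (D,hash)
  {ABC}: card=192; try (A,hash)→3140, (C,hash)→3160, (A,nl_idx)→4012, (C,nl_idx)→4232, (A,merge)→5360, (C,merge)→5740 …(+2); best=3140 via (A,hash)
  {ABCD}: card=192; try (D,merge)→7868, (D,hash)→8732, (A,hash)→8840, (C,hash)→8880, (A,nl_idx)→9712, (C,nl_idx)→9952 …(+5); best=7868 via (D,merge)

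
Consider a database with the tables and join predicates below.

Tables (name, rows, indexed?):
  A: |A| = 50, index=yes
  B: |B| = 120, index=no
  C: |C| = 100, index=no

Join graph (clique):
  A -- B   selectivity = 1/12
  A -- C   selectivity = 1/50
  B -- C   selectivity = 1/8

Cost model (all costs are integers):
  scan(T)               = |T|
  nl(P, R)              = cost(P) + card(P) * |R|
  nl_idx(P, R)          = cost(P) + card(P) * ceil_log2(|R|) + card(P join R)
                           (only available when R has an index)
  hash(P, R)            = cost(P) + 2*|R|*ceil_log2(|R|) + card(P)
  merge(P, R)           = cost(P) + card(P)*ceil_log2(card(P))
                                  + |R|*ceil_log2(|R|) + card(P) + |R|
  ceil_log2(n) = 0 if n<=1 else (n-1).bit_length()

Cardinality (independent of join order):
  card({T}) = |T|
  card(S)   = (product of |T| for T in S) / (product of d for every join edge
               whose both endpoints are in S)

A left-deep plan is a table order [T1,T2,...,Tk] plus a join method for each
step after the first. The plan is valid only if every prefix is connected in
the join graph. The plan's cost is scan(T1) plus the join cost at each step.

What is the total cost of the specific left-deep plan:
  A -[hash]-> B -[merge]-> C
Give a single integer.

7580

step 1: scan A: cost=50, card=50
step 2: join B via hash
    card(P join B) = 50*120/(12) = 500
    cost = 50 + 2*120*7 + 50 = 1780
step 3: join C via merge
    card(P join C) = 500*100/(50*8) = 125
    cost = 1780 + 500*9 + 100*7 + 500 + 100 = 7580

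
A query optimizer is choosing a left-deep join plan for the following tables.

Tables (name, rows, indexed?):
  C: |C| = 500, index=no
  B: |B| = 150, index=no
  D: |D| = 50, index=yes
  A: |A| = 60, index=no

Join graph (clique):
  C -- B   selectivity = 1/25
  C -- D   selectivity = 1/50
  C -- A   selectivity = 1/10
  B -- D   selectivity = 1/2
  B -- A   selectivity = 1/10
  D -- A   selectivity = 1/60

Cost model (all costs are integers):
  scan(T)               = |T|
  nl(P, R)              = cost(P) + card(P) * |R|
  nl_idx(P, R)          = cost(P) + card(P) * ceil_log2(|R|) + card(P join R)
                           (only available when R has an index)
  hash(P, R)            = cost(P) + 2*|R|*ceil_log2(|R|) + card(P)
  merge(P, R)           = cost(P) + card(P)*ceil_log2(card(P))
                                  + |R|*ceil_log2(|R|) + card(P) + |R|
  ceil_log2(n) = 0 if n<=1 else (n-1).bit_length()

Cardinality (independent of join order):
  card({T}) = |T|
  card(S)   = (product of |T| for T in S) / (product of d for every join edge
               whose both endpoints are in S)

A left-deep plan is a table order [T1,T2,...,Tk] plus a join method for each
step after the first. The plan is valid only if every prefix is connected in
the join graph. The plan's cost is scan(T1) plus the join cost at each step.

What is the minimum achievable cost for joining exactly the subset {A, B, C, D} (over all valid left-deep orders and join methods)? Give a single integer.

4520

Selinger DP over subsets of {A,B,C,D}:
  {C}: scan cost=500, card=500
  {B}: scan cost=150, card=150
  {D}: scan cost=50, card=50
  {A}: scan cost=60, card=60
  {BC}: card=3000; try (B,hash)→3400, (C,merge)→6500, (B,merge)→6850, (C,hash)→9300, (C,nl)→75150, (B,nl)→75500; best=3400 via (B,hash)
  {CD}: card=500; try (D,hash)→1600, (D,nl_idx)→4000, (C,merge)→5400, (D,merge)→5850, (C,hash)→9100, (C,nl)→25050 …(+1); best=1600 via (D,hash)
  {AC}: card=3000; try (A,hash)→1720, (C,merge)→5480, (A,merge)→5920, (C,hash)→9120, (C,nl)→30060, (A,nl)→30500; best=1720 via (A,hash)
  {BD}: card=3750; try (D,hash)→900, (B,merge)→1750, (D,merge)→1850, (B,hash)→2500, (D,nl_idx)→4800, (B,nl)→7550 …(+1); best=900 via (D,hash)
  {AB}: card=900; try (A,hash)→1020, (B,merge)→1830, (A,merge)→1920, (B,hash)→2520, (B,nl)→9060, (A,nl)→9150; best=1020 via (A,hash)
  {AD}: card=50; try (D,nl_idx)→470, (D,hash)→720, (A,hash)→820, (A,merge)→820, (D,merge)→830, (A,nl)→3050 …(+1); best=470 via (D,nl_idx)
  {BCD}: card=1500; try (B,hash)→4500, (D,hash)→7000, (B,merge)→7950, (C,hash)→13650, (D,nl_idx)→22900, (D,merge)→42750 …(+4); best=4500 via (B,hash)
  {ABC}: card=1800; try (B,hash)→7120, (A,hash)→7120, (C,hash)→10920, (C,merge)→15920, (B,merge)→42070, (A,merge)→42820 …(+3); best=7120 via (B,hash)
  {ACD}: card=50; try (A,hash)→2820, (D,hash)→5320, (C,merge)→5820, (A,merge)→7020, (C,hash)→9520, (D,nl_idx)→19770 …(+4); best=2820 via (A,hash)
  {ABD}: card=375; try (B,merge)→2170, (D,hash)→2520, (B,hash)→2920, (A,hash)→5370, (D,nl_idx)→6795, (B,nl)→7970 …(+4); best=2170 via (B,merge)
  {ABCD}: card=15; try (B,merge)→4520, (B,hash)→5270, (A,hash)→6720, (D,hash)→9520, (B,nl)→10320, (C,merge)→10920 …(+7); best=4520 via (B,merge)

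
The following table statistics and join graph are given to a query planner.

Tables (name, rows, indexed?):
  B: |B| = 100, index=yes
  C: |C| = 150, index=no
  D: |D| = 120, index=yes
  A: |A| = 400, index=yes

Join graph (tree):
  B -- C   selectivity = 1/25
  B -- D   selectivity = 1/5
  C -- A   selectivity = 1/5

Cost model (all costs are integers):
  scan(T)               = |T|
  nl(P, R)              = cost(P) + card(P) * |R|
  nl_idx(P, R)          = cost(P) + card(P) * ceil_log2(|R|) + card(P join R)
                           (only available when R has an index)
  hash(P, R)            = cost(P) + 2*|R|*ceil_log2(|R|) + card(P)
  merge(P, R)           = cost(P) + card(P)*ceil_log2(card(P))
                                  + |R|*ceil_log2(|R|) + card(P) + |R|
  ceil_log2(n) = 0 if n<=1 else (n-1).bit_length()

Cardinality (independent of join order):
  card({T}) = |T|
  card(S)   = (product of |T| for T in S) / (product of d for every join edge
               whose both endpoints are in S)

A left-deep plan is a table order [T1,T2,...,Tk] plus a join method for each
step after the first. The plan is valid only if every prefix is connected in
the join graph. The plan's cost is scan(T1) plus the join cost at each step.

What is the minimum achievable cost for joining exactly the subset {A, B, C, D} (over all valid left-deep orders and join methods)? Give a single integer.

25580

Selinger DP over subsets of {A,B,C,D}:
  {B}: scan cost=100, card=100
  {C}: scan cost=150, card=150
  {D}: scan cost=120, card=120
  {A}: scan cost=400, card=400
  {BC}: card=600; try (B,hash)→1700, (B,nl_idx)→1800, (C,merge)→2250, (B,merge)→2300, (C,hash)→2600, (C,nl)→15100 …(+1); best=1700 via (B,hash)
  {BD}: card=2400; try (B,hash)→1640, (D,merge)→1860, (D,hash)→1880, (B,merge)→1880, (D,nl_idx)→3200, (B,nl_idx)→3360 …(+2); best=1640 via (B,hash)
  {AC}: card=12000; try (C,hash)→3200, (A,merge)→5500, (C,merge)→5750, (A,hash)→7500, (A,nl_idx)→13500, (A,nl)→60150 …(+1); best=3200 via (C,hash)
  {BCD}: card=14400; try (D,hash)→3980, (C,hash)→6440, (D,merge)→9260, (D,nl_idx)→20300, (C,merge)→34190, (D,nl)→73700 …(+1); best=3980 via (D,hash)
  {ABC}: card=48000; try (A,hash)→9500, (A,merge)→12300, (B,hash)→16600, (A,nl_idx)→55100, (B,nl_idx)→135200, (B,merge)→184000 …(+2); best=9500 via (A,hash)
  {ABCD}: card=1152000; try (A,hash)→25580, (D,hash)→59180, (A,merge)→223980, (D,merge)→826460, (A,nl_idx)→1285580, (D,nl_idx)→1497500 …(+2); best=25580 via (A,hash)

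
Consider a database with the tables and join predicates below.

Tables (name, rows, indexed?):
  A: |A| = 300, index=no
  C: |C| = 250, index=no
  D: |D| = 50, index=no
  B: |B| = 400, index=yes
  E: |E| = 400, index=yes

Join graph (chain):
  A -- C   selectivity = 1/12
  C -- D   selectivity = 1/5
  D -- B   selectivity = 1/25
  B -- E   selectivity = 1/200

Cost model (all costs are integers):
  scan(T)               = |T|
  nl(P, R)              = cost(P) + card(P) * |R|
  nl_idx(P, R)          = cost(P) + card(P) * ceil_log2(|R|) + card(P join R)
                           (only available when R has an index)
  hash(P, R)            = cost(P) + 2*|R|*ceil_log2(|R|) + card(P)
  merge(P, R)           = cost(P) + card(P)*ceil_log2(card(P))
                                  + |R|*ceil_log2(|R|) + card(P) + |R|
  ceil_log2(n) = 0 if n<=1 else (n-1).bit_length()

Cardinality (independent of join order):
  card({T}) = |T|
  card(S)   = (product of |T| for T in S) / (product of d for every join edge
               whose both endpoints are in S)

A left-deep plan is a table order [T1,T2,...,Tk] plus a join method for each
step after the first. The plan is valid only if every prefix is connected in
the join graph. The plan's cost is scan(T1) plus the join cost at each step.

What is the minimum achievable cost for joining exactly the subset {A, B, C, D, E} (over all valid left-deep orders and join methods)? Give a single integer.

Selinger DP over subsets of {A,B,C,D,E}:
  {A}: scan cost=300, card=300
  {C}: scan cost=250, card=250
  {D}: scan cost=50, card=50
  {B}: scan cost=400, card=400
  {E}: scan cost=400, card=400
  {AC}: card=6250; try (C,hash)→4600, (A,merge)→5500, (C,merge)→5550, (A,hash)→5900, (A,nl)→75250, (C,nl)→75300; best=4600 via (C,hash)
  {CD}: card=2500; try (D,hash)→1100, (C,merge)→2650, (D,merge)→2850, (C,hash)→4100, (C,nl)→12550, (D,nl)→12750; best=1100 via (D,hash)
  {BD}: card=800; try (B,nl_idx)→1300, (D,hash)→1400, (B,merge)→4400, (D,merge)→4750, (B,hash)→7300, (B,nl)→20050 …(+1); best=1300 via (B,nl_idx)
  {BE}: card=800; try (E,nl_idx)→4800, (B,nl_idx)→4800, (E,hash)→8000, (B,hash)→8000, (E,merge)→8400, (B,merge)→8400 …(+2); best=4800 via (E,nl_idx)
  {ACD}: card=62500; try (A,hash)→9000, (D,hash)→11450, (A,merge)→36600, (D,merge)→92450, (D,nl)→317100, (A,nl)→751100; best=9000 via (A,hash)
  {BCD}: card=40000; try (C,hash)→6100, (B,hash)→10800, (C,merge)→12350, (B,merge)→37600, (B,nl_idx)→63600, (C,nl)→201300 …(+1); best=6100 via (C,hash)
  {BDE}: card=1600; try (D,hash)→6200, (E,hash)→9300, (E,nl_idx)→10100, (D,merge)→13950, (E,merge)→14100, (D,nl)→44800 …(+1); best=6200 via (D,hash)
  {ABCD}: card=1000000; try (A,hash)→51500, (B,hash)→78700, (A,merge)→689100, (B,merge)→1075500, (B,nl_idx)→1571500, (A,nl)→12006100 …(+1); best=51500 via (A,hash)
  {BCDE}: card=80000; try (C,hash)→11800, (C,merge)→27650, (E,hash)→53300, (C,nl)→406200, (E,nl_idx)→446100, (E,merge)→690100 …(+1); best=11800 via (C,hash)
  {ABCDE}: card=2000000; try (A,hash)→97200, (E,hash)→1058700, (A,merge)→1454800, (E,nl_idx)→11051500, (E,merge)→21055500, (A,nl)→24011800 …(+1); best=97200 via (A,hash)

97200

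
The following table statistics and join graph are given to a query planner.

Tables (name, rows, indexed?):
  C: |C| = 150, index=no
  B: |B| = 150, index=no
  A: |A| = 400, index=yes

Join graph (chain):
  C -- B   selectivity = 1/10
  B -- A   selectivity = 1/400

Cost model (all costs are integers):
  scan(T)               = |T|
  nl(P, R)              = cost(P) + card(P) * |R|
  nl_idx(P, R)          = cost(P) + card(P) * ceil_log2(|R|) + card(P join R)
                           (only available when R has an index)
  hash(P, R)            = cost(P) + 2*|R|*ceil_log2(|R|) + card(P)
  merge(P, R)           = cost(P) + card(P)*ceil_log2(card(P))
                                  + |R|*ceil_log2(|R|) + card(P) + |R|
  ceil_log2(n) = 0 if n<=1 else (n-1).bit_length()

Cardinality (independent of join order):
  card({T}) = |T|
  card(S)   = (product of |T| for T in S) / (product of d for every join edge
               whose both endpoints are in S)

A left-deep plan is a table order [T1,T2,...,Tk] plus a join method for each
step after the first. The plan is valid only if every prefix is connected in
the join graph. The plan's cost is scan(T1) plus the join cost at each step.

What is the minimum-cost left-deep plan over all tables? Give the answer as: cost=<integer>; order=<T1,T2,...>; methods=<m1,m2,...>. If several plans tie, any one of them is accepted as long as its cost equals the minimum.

cost=4200; order=B,A,C; methods=nl_idx,hash

Selinger DP (subsets sized 1..n):
  {C}: scan cost=150, card=150
  {B}: scan cost=150, card=150
  {A}: scan cost=400, card=400
  {BC}: card=2250; try (C,hash)→2700, (B,hash)→2700, (C,merge)→2850, (B,merge)→2850, (C,nl)→22650, (B,nl)→22650; best=2700 via (C,hash)
  {AB}: card=150; try (A,nl_idx)→1650, (B,hash)→3200, (A,merge)→5500, (B,merge)→5750, (A,hash)→7500, (A,nl)→60150 …(+1); best=1650 via (A,nl_idx)
  {ABC}: card=2250; try (C,hash)→4200, (C,merge)→4350, (A,hash)→12150, (C,nl)→24150, (A,nl_idx)→25200, (A,merge)→35950 …(+1); best=4200 via (C,hash)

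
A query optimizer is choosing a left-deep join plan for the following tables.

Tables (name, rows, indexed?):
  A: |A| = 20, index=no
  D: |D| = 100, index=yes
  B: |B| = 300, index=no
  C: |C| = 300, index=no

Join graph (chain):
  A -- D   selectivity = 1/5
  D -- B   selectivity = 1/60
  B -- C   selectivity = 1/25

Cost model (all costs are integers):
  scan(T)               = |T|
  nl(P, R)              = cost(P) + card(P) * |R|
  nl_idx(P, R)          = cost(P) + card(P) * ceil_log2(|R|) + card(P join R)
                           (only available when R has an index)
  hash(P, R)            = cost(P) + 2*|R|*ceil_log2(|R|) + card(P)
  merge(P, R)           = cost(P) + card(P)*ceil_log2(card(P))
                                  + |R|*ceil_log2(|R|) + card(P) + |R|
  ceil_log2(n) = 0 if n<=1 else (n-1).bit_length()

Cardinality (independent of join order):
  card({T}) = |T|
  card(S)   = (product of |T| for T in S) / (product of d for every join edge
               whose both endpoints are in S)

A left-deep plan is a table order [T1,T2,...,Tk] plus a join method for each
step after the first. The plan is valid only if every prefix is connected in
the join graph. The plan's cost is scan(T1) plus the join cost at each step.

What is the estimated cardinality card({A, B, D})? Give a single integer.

2000

Tables in S: A(20), B(300), D(100)
Edges inside S: A-D(d=5), D-B(d=60)
numerator = 20 * 300 * 100 = 600000
denominator = 5 * 60 = 300
card(S) = 600000 / 300 = 2000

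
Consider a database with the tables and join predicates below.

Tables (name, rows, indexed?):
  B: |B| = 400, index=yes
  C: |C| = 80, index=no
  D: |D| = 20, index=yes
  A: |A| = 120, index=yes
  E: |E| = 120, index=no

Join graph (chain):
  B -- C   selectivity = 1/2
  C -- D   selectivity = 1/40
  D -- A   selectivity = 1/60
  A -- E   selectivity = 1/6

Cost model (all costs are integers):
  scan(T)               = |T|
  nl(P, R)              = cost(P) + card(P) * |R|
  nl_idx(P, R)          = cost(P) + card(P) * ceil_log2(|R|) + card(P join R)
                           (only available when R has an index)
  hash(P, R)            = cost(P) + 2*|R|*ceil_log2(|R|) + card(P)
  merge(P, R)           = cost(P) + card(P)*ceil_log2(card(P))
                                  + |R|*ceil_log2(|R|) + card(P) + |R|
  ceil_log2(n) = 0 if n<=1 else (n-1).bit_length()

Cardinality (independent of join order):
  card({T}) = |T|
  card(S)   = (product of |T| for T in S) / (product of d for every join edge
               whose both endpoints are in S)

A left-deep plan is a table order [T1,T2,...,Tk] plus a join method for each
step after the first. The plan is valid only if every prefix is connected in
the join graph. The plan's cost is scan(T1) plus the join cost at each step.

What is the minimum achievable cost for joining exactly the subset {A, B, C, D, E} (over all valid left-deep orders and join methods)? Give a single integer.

Selinger DP over subsets of {A,B,C,D,E}:
  {B}: scan cost=400, card=400
  {C}: scan cost=80, card=80
  {D}: scan cost=20, card=20
  {A}: scan cost=120, card=120
  {E}: scan cost=120, card=120
  {BC}: card=16000; try (C,hash)→1920, (B,merge)→4720, (C,merge)→5040, (B,hash)→7360, (B,nl_idx)→16800, (B,nl)→32080 …(+1); best=1920 via (C,hash)
  {CD}: card=40; try (D,hash)→360, (D,nl_idx)→520, (C,merge)→780, (D,merge)→840, (C,hash)→1160, (C,nl)→1620 …(+1); best=360 via (D,hash)
  {AD}: card=40; try (A,nl_idx)→200, (D,hash)→440, (D,nl_idx)→760, (A,merge)→1100, (D,merge)→1200, (A,hash)→1720 …(+2); best=200 via (A,nl_idx)
  {AE}: card=2400; try (E,hash)→1920, (A,hash)→1920, (E,merge)→2040, (A,merge)→2040, (A,nl_idx)→3360, (E,nl)→14520 …(+1); best=1920 via (E,hash)
  {BCD}: card=8000; try (B,merge)→4640, (B,hash)→7600, (B,nl_idx)→8720, (B,nl)→16360, (D,hash)→18120, (D,nl_idx)→89920 …(+2); best=4640 via (B,merge)
  {ACD}: card=80; try (A,nl_idx)→720, (C,merge)→1120, (C,hash)→1360, (A,merge)→1600, (A,hash)→2080, (C,nl)→3400 …(+1); best=720 via (A,nl_idx)
  {ADE}: card=800; try (E,merge)→1440, (E,hash)→1920, (D,hash)→4520, (E,nl)→5000, (D,nl_idx)→14720, (D,merge)→33240 …(+1); best=1440 via (E,merge)
  {ABCD}: card=16000; try (B,merge)→5360, (B,hash)→8000, (A,hash)→14320, (B,nl_idx)→17440, (B,nl)→32720, (A,nl_idx)→76640 …(+2); best=5360 via (B,merge)
  {ACDE}: card=1600; try (E,merge)→2320, (E,hash)→2480, (C,hash)→3360, (E,nl)→10320, (C,merge)→10880, (C,nl)→65440; best=2320 via (E,merge)
  {ABCDE}: card=320000; try (B,hash)→11120, (E,hash)→23040, (B,merge)→25520, (E,merge)→246320, (B,nl_idx)→336720, (B,nl)→642320 …(+1); best=11120 via (B,hash)

11120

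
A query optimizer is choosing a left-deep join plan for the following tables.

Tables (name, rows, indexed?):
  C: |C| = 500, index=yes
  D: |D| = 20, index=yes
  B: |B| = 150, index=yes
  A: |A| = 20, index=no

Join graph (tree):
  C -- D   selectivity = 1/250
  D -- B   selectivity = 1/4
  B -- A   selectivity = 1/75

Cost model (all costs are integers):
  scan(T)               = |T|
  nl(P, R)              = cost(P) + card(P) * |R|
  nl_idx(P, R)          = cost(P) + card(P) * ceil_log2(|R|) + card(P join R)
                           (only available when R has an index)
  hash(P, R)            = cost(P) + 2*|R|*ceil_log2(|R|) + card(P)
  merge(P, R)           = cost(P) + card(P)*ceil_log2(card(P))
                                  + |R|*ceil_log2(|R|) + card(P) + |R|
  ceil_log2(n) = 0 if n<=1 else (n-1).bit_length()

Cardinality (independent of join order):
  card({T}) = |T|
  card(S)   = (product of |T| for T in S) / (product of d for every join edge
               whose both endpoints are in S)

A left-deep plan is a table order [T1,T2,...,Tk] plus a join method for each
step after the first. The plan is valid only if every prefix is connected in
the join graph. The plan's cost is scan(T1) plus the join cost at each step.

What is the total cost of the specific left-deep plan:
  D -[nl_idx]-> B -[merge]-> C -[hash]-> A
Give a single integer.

step 1: scan D: cost=20, card=20
step 2: join B via nl_idx
    card(P join B) = 20*150/(4) = 750
    cost = 20 + 20*8 + 750 = 930
step 3: join C via merge
    card(P join C) = 750*500/(250) = 1500
    cost = 930 + 750*10 + 500*9 + 750 + 500 = 14180
step 4: join A via hash
    card(P join A) = 1500*20/(75) = 400
    cost = 14180 + 2*20*5 + 1500 = 15880

15880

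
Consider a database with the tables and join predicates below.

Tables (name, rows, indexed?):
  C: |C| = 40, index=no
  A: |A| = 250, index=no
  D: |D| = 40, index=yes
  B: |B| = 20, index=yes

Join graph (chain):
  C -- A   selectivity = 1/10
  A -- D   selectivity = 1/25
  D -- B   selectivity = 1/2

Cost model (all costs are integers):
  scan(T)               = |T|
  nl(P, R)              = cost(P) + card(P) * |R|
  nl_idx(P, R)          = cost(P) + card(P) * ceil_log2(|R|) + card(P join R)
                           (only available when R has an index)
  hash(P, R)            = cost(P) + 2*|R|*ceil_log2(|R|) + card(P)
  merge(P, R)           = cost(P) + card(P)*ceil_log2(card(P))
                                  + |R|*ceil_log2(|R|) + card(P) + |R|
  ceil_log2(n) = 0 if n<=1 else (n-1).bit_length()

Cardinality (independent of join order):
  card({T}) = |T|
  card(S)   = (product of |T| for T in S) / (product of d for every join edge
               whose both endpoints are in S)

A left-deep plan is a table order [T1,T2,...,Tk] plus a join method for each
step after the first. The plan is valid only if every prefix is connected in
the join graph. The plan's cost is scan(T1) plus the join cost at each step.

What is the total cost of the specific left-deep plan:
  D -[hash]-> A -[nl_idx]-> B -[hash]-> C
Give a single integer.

step 1: scan D: cost=40, card=40
step 2: join A via hash
    card(P join A) = 40*250/(25) = 400
    cost = 40 + 2*250*8 + 40 = 4080
step 3: join B via nl_idx
    card(P join B) = 400*20/(2) = 4000
    cost = 4080 + 400*5 + 4000 = 10080
step 4: join C via hash
    card(P join C) = 4000*40/(10) = 16000
    cost = 10080 + 2*40*6 + 4000 = 14560

14560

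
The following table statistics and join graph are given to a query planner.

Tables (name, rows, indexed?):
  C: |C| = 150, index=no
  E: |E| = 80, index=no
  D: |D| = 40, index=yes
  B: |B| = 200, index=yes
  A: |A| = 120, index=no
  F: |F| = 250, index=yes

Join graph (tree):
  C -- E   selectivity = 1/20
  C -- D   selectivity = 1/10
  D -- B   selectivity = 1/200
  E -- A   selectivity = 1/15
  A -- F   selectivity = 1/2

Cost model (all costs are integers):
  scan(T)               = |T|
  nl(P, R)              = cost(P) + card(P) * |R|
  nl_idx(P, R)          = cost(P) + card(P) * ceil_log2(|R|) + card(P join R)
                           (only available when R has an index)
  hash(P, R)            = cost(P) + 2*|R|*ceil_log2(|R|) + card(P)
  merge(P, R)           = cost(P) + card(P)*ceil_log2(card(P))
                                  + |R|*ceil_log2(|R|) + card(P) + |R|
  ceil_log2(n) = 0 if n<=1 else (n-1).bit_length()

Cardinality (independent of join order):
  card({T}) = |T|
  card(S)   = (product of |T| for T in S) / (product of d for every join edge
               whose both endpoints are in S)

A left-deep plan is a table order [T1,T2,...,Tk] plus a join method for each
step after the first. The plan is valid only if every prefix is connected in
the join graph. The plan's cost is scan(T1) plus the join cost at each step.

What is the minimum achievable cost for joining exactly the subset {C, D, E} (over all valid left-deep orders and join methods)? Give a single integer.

Selinger DP over subsets of {C,D,E}:
  {C}: scan cost=150, card=150
  {E}: scan cost=80, card=80
  {D}: scan cost=40, card=40
  {CE}: card=600; try (E,hash)→1420, (C,merge)→2070, (E,merge)→2140, (C,hash)→2560, (C,nl)→12080, (E,nl)→12150; best=1420 via (E,hash)
  {CD}: card=600; try (D,hash)→780, (D,nl_idx)→1650, (C,merge)→1670, (D,merge)→1780, (C,hash)→2480, (C,nl)→6040 …(+1); best=780 via (D,hash)
  {CDE}: card=2400; try (E,hash)→2500, (D,hash)→2500, (D,nl_idx)→7420, (E,merge)→8020, (D,merge)→8300, (D,nl)→25420 …(+1); best=2500 via (E,hash)

2500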